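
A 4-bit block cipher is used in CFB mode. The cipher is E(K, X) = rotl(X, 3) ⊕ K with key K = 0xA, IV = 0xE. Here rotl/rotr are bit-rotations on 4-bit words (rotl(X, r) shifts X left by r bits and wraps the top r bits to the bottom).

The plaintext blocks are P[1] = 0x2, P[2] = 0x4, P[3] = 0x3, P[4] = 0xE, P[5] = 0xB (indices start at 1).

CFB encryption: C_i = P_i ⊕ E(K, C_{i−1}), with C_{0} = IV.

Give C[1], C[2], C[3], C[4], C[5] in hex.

C[1]: E(K, 0xE) = 0xD; 0x2 ⊕ 0xD = 0xF.
C[2]: E(K, 0xF) = 0x5; 0x4 ⊕ 0x5 = 0x1.
C[3]: E(K, 0x1) = 0x2; 0x3 ⊕ 0x2 = 0x1.
C[4]: E(K, 0x1) = 0x2; 0xE ⊕ 0x2 = 0xC.
C[5]: E(K, 0xC) = 0xC; 0xB ⊕ 0xC = 0x7.

C[1] = 0xF, C[2] = 0x1, C[3] = 0x1, C[4] = 0xC, C[5] = 0x7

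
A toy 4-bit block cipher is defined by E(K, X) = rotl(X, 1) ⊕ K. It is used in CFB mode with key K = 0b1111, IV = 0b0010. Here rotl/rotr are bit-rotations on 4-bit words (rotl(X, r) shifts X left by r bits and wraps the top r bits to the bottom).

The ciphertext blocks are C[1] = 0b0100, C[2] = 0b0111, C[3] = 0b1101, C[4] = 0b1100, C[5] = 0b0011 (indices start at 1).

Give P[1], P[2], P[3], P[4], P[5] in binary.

CFB decryption: P_i = C_i ⊕ E(K, C_{i−1}), with C_{0} = IV.
P[1]: E(K, 0b0010) = 0b1011; 0b0100 ⊕ 0b1011 = 0b1111.
P[2]: E(K, 0b0100) = 0b0111; 0b0111 ⊕ 0b0111 = 0b0000.
P[3]: E(K, 0b0111) = 0b0001; 0b1101 ⊕ 0b0001 = 0b1100.
P[4]: E(K, 0b1101) = 0b0100; 0b1100 ⊕ 0b0100 = 0b1000.
P[5]: E(K, 0b1100) = 0b0110; 0b0011 ⊕ 0b0110 = 0b0101.

P[1] = 0b1111, P[2] = 0b0000, P[3] = 0b1100, P[4] = 0b1000, P[5] = 0b0101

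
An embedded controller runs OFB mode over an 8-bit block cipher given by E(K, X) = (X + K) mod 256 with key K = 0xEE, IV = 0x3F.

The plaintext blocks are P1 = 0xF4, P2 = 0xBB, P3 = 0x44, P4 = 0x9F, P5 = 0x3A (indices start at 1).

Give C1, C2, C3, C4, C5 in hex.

C1 = 0xD9, C2 = 0xA0, C3 = 0x4D, C4 = 0x68, C5 = 0xDF

OFB encryption: S_i = E(K, S_{i−1}) with S_{0} = IV; C_i = P_i ⊕ S_i.
C1: S = E(K, 0x3F) = 0x2D; 0xF4 ⊕ 0x2D = 0xD9.
C2: S = E(K, 0x2D) = 0x1B; 0xBB ⊕ 0x1B = 0xA0.
C3: S = E(K, 0x1B) = 0x09; 0x44 ⊕ 0x09 = 0x4D.
C4: S = E(K, 0x09) = 0xF7; 0x9F ⊕ 0xF7 = 0x68.
C5: S = E(K, 0xF7) = 0xE5; 0x3A ⊕ 0xE5 = 0xDF.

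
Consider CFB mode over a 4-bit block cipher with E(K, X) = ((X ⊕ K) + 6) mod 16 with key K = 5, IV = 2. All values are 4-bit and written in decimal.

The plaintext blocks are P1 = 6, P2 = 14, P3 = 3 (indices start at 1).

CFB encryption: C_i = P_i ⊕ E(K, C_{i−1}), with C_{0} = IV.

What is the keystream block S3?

C1: E(K, 2) = 13; 6 ⊕ 13 = 11.
C2: E(K, 11) = 4; 14 ⊕ 4 = 10.
C3: E(K, 10) = 5; 3 ⊕ 5 = 6.
So S3 = 5.

5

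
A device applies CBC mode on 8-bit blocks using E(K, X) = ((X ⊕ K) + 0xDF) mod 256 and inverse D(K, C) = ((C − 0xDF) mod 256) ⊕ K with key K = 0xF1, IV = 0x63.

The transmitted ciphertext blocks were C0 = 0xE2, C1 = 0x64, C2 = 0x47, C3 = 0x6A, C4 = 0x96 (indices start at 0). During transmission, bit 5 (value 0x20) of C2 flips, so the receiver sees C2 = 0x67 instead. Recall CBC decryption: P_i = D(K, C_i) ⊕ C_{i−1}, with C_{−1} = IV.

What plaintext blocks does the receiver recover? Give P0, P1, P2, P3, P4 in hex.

P0 = 0x91, P1 = 0x96, P2 = 0x1D, P3 = 0x1D, P4 = 0x2C

Only C2 changed, to 0x67. In CBC, a change in C_i garbles P_i and flips the same bit in P_{i+1}. Decrypting the received ciphertext:
P0: D(K, 0xE2) = 0xF2; 0xF2 ⊕ 0x63 = 0x91.
P1: D(K, 0x64) = 0x74; 0x74 ⊕ 0xE2 = 0x96.
P2: D(K, 0x67) = 0x79; 0x79 ⊕ 0x64 = 0x1D.
P3: D(K, 0x6A) = 0x7A; 0x7A ⊕ 0x67 = 0x1D.
P4: D(K, 0x96) = 0x46; 0x46 ⊕ 0x6A = 0x2C.
Blocks that differ from the original plaintext: P2, P3.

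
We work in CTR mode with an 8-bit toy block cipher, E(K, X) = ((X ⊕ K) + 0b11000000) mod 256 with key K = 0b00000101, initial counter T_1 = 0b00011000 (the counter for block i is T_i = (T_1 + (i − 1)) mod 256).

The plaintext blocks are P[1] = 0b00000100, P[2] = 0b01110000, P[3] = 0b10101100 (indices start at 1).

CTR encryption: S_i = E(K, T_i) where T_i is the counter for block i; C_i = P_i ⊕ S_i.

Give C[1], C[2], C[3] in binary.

C[1]: T = 0b00011000, S = E(K, T) = 0b11011101; 0b00000100 ⊕ 0b11011101 = 0b11011001.
C[2]: T = 0b00011001, S = E(K, T) = 0b11011100; 0b01110000 ⊕ 0b11011100 = 0b10101100.
C[3]: T = 0b00011010, S = E(K, T) = 0b11011111; 0b10101100 ⊕ 0b11011111 = 0b01110011.

C[1] = 0b11011001, C[2] = 0b10101100, C[3] = 0b01110011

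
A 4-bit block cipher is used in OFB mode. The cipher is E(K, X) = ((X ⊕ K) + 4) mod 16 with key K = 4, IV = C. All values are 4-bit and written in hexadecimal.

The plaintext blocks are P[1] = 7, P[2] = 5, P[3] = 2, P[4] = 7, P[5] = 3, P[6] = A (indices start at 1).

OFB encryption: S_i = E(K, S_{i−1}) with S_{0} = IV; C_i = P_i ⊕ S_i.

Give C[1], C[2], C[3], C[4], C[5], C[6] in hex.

C[1]: S = E(K, C) = C; 7 ⊕ C = B.
C[2]: S = E(K, C) = C; 5 ⊕ C = 9.
C[3]: S = E(K, C) = C; 2 ⊕ C = E.
C[4]: S = E(K, C) = C; 7 ⊕ C = B.
C[5]: S = E(K, C) = C; 3 ⊕ C = F.
C[6]: S = E(K, C) = C; A ⊕ C = 6.

C[1] = B, C[2] = 9, C[3] = E, C[4] = B, C[5] = F, C[6] = 6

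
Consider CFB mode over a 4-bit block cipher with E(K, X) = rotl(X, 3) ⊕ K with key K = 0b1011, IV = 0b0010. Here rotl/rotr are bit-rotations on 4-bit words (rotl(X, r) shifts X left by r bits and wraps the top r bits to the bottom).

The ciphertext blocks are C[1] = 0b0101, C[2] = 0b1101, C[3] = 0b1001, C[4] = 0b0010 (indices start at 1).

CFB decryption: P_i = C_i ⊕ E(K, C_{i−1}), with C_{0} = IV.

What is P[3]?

P[3] = 0b1100

P[3]: E(K, 0b1101) = 0b0101; 0b1001 ⊕ 0b0101 = 0b1100.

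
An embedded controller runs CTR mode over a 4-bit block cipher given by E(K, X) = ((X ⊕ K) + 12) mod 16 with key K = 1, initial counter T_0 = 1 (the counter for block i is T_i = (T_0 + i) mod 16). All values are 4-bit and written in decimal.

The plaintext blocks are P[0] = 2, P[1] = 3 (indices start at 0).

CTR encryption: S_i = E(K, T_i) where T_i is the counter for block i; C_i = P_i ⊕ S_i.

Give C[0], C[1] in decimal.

C[0]: T = 1, S = E(K, T) = 12; 2 ⊕ 12 = 14.
C[1]: T = 2, S = E(K, T) = 15; 3 ⊕ 15 = 12.

C[0] = 14, C[1] = 12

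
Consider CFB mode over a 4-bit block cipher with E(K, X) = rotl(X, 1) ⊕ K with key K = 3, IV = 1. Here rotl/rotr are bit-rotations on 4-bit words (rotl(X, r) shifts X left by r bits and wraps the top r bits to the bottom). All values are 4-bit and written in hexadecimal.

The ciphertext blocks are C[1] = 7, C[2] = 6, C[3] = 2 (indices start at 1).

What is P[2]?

P[2] = B

CFB decryption: P_i = C_i ⊕ E(K, C_{i−1}), with C_{0} = IV.
P[2]: E(K, 7) = D; 6 ⊕ D = B.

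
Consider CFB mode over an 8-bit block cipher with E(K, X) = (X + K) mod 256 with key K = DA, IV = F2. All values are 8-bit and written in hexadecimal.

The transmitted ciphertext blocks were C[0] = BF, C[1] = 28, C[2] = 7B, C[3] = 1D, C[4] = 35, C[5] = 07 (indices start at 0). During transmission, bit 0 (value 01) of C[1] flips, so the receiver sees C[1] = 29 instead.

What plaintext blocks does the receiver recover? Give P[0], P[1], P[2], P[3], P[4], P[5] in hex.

CFB decryption: P_i = C_i ⊕ E(K, C_{i−1}), with C_{−1} = IV.
Only C[1] changed, to 29. In CFB, a change in C_i flips the same bit in P_i and garbles P_{i+1}. Decrypting the received ciphertext:
P[0]: E(K, F2) = CC; BF ⊕ CC = 73.
P[1]: E(K, BF) = 99; 29 ⊕ 99 = B0.
P[2]: E(K, 29) = 03; 7B ⊕ 03 = 78.
P[3]: E(K, 7B) = 55; 1D ⊕ 55 = 48.
P[4]: E(K, 1D) = F7; 35 ⊕ F7 = C2.
P[5]: E(K, 35) = 0F; 07 ⊕ 0F = 08.
Blocks that differ from the original plaintext: P[1], P[2].

P[0] = 73, P[1] = B0, P[2] = 78, P[3] = 48, P[4] = C2, P[5] = 08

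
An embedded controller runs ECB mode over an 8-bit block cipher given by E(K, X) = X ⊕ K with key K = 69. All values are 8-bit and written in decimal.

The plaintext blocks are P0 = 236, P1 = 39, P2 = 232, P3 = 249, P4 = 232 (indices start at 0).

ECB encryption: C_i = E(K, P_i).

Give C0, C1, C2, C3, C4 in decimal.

C0 = 169, C1 = 98, C2 = 173, C3 = 188, C4 = 173

C0: E(K, 236) = 169.
C1: E(K, 39) = 98.
C2: E(K, 232) = 173.
C3: E(K, 249) = 188.
C4: E(K, 232) = 173.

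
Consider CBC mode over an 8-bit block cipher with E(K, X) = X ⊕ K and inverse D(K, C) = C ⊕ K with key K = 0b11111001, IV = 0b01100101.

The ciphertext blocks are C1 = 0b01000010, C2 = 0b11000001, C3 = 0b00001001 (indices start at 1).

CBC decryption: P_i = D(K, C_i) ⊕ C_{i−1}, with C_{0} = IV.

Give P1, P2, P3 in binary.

P1: D(K, 0b01000010) = 0b10111011; 0b10111011 ⊕ 0b01100101 = 0b11011110.
P2: D(K, 0b11000001) = 0b00111000; 0b00111000 ⊕ 0b01000010 = 0b01111010.
P3: D(K, 0b00001001) = 0b11110000; 0b11110000 ⊕ 0b11000001 = 0b00110001.

P1 = 0b11011110, P2 = 0b01111010, P3 = 0b00110001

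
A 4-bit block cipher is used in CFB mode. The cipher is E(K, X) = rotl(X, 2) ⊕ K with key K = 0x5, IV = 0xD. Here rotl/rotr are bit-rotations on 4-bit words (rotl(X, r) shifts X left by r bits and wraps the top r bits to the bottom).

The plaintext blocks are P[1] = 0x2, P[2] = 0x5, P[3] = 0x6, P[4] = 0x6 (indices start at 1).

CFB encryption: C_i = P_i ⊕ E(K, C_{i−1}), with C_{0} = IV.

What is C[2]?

C[2] = 0x0

C[1]: E(K, 0xD) = 0x2; 0x2 ⊕ 0x2 = 0x0.
C[2]: E(K, 0x0) = 0x5; 0x5 ⊕ 0x5 = 0x0.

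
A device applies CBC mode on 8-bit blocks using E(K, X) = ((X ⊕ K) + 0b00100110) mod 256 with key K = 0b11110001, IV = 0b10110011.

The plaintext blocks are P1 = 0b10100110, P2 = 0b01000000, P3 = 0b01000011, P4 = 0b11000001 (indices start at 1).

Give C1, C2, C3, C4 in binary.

C1 = 0b00001010, C2 = 0b11100001, C3 = 0b01111001, C4 = 0b01101111

CBC encryption: C_i = E(K, P_i ⊕ C_{i−1}), with C_{0} = IV.
C1: P1 ⊕ 0b10110011 = 0b00010101; E(K, 0b00010101) = 0b00001010.
C2: P2 ⊕ 0b00001010 = 0b01001010; E(K, 0b01001010) = 0b11100001.
C3: P3 ⊕ 0b11100001 = 0b10100010; E(K, 0b10100010) = 0b01111001.
C4: P4 ⊕ 0b01111001 = 0b10111000; E(K, 0b10111000) = 0b01101111.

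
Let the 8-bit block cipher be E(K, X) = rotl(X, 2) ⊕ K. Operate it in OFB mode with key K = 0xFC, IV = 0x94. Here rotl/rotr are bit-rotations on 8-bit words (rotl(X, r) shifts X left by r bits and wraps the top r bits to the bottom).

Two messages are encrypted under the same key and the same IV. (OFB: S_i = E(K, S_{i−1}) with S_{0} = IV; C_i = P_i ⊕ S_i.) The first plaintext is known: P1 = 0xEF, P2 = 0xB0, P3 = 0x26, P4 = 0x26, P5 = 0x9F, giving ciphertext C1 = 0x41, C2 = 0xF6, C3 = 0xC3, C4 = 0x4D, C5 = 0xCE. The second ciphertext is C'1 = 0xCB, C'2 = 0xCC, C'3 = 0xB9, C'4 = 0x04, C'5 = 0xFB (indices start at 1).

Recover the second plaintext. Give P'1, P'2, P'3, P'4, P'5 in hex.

In OFB with a reused IV, both messages share the same keystream S_i, so C_i ⊕ C'_i = P_i ⊕ P'_i and thus P'_i = P_i ⊕ C_i ⊕ C'_i.
P'1: 0xEF ⊕ 0x41 ⊕ 0xCB = 0x65.
P'2: 0xB0 ⊕ 0xF6 ⊕ 0xCC = 0x8A.
P'3: 0x26 ⊕ 0xC3 ⊕ 0xB9 = 0x5C.
P'4: 0x26 ⊕ 0x4D ⊕ 0x04 = 0x6F.
P'5: 0x9F ⊕ 0xCE ⊕ 0xFB = 0xAA.

P'1 = 0x65, P'2 = 0x8A, P'3 = 0x5C, P'4 = 0x6F, P'5 = 0xAA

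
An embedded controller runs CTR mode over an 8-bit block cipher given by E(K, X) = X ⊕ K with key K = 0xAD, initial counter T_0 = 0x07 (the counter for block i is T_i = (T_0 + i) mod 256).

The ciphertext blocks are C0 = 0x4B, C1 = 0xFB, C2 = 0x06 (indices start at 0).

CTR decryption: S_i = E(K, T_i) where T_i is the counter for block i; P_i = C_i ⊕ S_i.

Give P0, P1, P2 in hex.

P0 = 0xE1, P1 = 0x5E, P2 = 0xA2

P0: T = 0x07, S = E(K, T) = 0xAA; 0x4B ⊕ 0xAA = 0xE1.
P1: T = 0x08, S = E(K, T) = 0xA5; 0xFB ⊕ 0xA5 = 0x5E.
P2: T = 0x09, S = E(K, T) = 0xA4; 0x06 ⊕ 0xA4 = 0xA2.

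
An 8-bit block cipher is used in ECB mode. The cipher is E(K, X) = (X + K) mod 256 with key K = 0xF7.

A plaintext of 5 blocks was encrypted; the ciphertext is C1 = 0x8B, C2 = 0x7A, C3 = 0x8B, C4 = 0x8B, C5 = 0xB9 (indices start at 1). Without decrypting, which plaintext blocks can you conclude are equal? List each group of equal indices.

ECB encrypts each block independently with the same key, so equal ciphertext blocks imply equal plaintext blocks.
C1 = C3 = C4 = 0x8B, so P1 = P3 = P4.

P1 = P3 = P4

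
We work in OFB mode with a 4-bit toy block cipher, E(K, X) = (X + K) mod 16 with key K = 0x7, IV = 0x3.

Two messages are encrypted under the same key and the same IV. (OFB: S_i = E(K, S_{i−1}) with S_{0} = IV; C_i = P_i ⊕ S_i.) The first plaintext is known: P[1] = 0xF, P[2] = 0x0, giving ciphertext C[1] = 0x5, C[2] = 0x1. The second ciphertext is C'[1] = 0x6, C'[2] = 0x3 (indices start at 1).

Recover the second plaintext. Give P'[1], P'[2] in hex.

In OFB with a reused IV, both messages share the same keystream S_i, so C_i ⊕ C'_i = P_i ⊕ P'_i and thus P'_i = P_i ⊕ C_i ⊕ C'_i.
P'[1]: 0xF ⊕ 0x5 ⊕ 0x6 = 0xC.
P'[2]: 0x0 ⊕ 0x1 ⊕ 0x3 = 0x2.

P'[1] = 0xC, P'[2] = 0x2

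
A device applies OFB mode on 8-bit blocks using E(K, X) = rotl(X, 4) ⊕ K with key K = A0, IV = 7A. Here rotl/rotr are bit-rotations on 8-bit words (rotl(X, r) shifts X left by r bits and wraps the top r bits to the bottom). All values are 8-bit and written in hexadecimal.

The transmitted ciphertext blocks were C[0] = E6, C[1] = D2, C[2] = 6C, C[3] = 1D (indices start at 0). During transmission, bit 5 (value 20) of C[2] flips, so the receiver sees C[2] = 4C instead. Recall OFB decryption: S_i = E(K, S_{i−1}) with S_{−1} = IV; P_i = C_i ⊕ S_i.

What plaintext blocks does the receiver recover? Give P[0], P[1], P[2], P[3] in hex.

P[0] = E1, P[1] = 02, P[2] = E1, P[3] = 67

Only C[2] changed, to 4C. In OFB, a change in C_i flips the same bit in P_i only; the keystream is unaffected. Decrypting the received ciphertext:
P[0]: S = E(K, 7A) = 07; E6 ⊕ 07 = E1.
P[1]: S = E(K, 07) = D0; D2 ⊕ D0 = 02.
P[2]: S = E(K, D0) = AD; 4C ⊕ AD = E1.
P[3]: S = E(K, AD) = 7A; 1D ⊕ 7A = 67.
Blocks that differ from the original plaintext: P[2].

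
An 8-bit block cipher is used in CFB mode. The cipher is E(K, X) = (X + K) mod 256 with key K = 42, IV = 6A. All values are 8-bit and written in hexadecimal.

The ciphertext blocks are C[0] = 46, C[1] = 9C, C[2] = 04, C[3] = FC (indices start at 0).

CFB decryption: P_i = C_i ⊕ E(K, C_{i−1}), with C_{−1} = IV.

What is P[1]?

P[1] = 14

P[1]: E(K, 46) = 88; 9C ⊕ 88 = 14.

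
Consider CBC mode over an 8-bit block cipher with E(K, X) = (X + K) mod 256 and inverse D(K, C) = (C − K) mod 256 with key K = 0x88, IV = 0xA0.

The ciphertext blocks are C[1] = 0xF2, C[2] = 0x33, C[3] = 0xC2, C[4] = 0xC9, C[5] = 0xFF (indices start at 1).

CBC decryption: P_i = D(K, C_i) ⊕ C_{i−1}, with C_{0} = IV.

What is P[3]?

P[3]: D(K, 0xC2) = 0x3A; 0x3A ⊕ 0x33 = 0x09.

P[3] = 0x09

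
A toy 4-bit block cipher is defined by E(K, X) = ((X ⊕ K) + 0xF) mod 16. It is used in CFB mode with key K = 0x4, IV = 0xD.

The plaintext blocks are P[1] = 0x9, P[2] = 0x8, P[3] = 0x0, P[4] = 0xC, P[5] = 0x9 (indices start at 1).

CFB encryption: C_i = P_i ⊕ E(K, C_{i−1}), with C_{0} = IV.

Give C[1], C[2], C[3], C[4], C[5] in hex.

C[1]: E(K, 0xD) = 0x8; 0x9 ⊕ 0x8 = 0x1.
C[2]: E(K, 0x1) = 0x4; 0x8 ⊕ 0x4 = 0xC.
C[3]: E(K, 0xC) = 0x7; 0x0 ⊕ 0x7 = 0x7.
C[4]: E(K, 0x7) = 0x2; 0xC ⊕ 0x2 = 0xE.
C[5]: E(K, 0xE) = 0x9; 0x9 ⊕ 0x9 = 0x0.

C[1] = 0x1, C[2] = 0xC, C[3] = 0x7, C[4] = 0xE, C[5] = 0x0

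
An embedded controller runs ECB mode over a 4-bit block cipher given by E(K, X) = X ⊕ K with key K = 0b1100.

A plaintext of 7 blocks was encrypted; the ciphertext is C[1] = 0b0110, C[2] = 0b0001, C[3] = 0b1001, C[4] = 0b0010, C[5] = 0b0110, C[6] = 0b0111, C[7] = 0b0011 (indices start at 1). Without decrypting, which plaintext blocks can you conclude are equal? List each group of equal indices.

ECB encrypts each block independently with the same key, so equal ciphertext blocks imply equal plaintext blocks.
C[1] = C[5] = 0b0110, so P[1] = P[5].

P[1] = P[5]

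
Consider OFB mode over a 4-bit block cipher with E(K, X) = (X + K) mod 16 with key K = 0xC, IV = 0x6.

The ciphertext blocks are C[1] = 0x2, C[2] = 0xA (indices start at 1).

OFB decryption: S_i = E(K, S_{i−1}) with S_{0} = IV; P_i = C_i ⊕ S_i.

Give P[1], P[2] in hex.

P[1]: S = E(K, 0x6) = 0x2; 0x2 ⊕ 0x2 = 0x0.
P[2]: S = E(K, 0x2) = 0xE; 0xA ⊕ 0xE = 0x4.

P[1] = 0x0, P[2] = 0x4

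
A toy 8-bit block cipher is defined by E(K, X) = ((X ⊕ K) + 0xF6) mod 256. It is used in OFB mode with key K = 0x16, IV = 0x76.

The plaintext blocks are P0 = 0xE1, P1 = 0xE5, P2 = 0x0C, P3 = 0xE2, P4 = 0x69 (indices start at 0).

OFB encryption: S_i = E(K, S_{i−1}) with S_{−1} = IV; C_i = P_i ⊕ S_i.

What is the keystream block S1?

C0: S = E(K, 0x76) = 0x56; 0xE1 ⊕ 0x56 = 0xB7.
C1: S = E(K, 0x56) = 0x36; 0xE5 ⊕ 0x36 = 0xD3.
So S1 = 0x36.

0x36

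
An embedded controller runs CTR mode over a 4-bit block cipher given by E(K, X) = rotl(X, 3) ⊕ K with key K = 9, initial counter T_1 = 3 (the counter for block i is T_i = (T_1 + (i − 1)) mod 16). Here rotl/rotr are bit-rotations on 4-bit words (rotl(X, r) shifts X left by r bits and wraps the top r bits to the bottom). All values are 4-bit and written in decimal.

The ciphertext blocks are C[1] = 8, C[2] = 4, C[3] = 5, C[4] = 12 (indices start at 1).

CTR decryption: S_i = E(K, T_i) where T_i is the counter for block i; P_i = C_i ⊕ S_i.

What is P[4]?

P[4]: T = 6, S = E(K, T) = 10; 12 ⊕ 10 = 6.

P[4] = 6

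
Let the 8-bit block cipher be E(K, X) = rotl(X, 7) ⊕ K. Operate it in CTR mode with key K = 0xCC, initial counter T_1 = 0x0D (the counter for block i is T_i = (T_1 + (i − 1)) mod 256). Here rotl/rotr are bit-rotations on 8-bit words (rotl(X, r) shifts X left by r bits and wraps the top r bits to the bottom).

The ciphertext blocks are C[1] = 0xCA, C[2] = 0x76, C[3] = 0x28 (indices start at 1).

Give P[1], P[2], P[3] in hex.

CTR decryption: S_i = E(K, T_i) where T_i is the counter for block i; P_i = C_i ⊕ S_i.
P[1]: T = 0x0D, S = E(K, T) = 0x4A; 0xCA ⊕ 0x4A = 0x80.
P[2]: T = 0x0E, S = E(K, T) = 0xCB; 0x76 ⊕ 0xCB = 0xBD.
P[3]: T = 0x0F, S = E(K, T) = 0x4B; 0x28 ⊕ 0x4B = 0x63.

P[1] = 0x80, P[2] = 0xBD, P[3] = 0x63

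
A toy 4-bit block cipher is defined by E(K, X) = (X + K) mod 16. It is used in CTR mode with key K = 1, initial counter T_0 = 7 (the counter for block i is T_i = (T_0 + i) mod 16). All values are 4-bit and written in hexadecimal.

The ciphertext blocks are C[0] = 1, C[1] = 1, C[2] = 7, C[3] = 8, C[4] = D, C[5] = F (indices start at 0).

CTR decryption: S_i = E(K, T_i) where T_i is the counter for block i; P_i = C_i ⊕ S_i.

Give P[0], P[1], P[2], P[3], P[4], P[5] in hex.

P[0] = 9, P[1] = 8, P[2] = D, P[3] = 3, P[4] = 1, P[5] = 2

P[0]: T = 7, S = E(K, T) = 8; 1 ⊕ 8 = 9.
P[1]: T = 8, S = E(K, T) = 9; 1 ⊕ 9 = 8.
P[2]: T = 9, S = E(K, T) = A; 7 ⊕ A = D.
P[3]: T = A, S = E(K, T) = B; 8 ⊕ B = 3.
P[4]: T = B, S = E(K, T) = C; D ⊕ C = 1.
P[5]: T = C, S = E(K, T) = D; F ⊕ D = 2.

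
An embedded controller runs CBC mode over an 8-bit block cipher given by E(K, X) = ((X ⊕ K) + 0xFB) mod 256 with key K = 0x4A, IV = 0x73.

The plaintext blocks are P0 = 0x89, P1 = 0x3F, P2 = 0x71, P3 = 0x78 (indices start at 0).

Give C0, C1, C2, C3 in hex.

CBC encryption: C_i = E(K, P_i ⊕ C_{i−1}), with C_{−1} = IV.
C0: P0 ⊕ 0x73 = 0xFA; E(K, 0xFA) = 0xAB.
C1: P1 ⊕ 0xAB = 0x94; E(K, 0x94) = 0xD9.
C2: P2 ⊕ 0xD9 = 0xA8; E(K, 0xA8) = 0xDD.
C3: P3 ⊕ 0xDD = 0xA5; E(K, 0xA5) = 0xEA.

C0 = 0xAB, C1 = 0xD9, C2 = 0xDD, C3 = 0xEA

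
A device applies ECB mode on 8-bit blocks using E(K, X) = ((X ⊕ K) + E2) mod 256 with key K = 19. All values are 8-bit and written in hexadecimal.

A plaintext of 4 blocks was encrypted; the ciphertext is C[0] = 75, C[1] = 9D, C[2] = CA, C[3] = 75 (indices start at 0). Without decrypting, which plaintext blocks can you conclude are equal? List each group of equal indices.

P[0] = P[3]

ECB encrypts each block independently with the same key, so equal ciphertext blocks imply equal plaintext blocks.
C[0] = C[3] = 75, so P[0] = P[3].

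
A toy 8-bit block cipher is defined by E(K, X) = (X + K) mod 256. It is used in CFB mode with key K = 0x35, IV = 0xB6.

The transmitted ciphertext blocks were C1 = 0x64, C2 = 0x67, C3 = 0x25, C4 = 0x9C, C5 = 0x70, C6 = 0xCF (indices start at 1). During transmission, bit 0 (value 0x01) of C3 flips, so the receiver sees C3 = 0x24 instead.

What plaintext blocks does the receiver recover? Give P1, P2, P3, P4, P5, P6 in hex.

CFB decryption: P_i = C_i ⊕ E(K, C_{i−1}), with C_{0} = IV.
Only C3 changed, to 0x24. In CFB, a change in C_i flips the same bit in P_i and garbles P_{i+1}. Decrypting the received ciphertext:
P1: E(K, 0xB6) = 0xEB; 0x64 ⊕ 0xEB = 0x8F.
P2: E(K, 0x64) = 0x99; 0x67 ⊕ 0x99 = 0xFE.
P3: E(K, 0x67) = 0x9C; 0x24 ⊕ 0x9C = 0xB8.
P4: E(K, 0x24) = 0x59; 0x9C ⊕ 0x59 = 0xC5.
P5: E(K, 0x9C) = 0xD1; 0x70 ⊕ 0xD1 = 0xA1.
P6: E(K, 0x70) = 0xA5; 0xCF ⊕ 0xA5 = 0x6A.
Blocks that differ from the original plaintext: P3, P4.

P1 = 0x8F, P2 = 0xFE, P3 = 0xB8, P4 = 0xC5, P5 = 0xA1, P6 = 0x6A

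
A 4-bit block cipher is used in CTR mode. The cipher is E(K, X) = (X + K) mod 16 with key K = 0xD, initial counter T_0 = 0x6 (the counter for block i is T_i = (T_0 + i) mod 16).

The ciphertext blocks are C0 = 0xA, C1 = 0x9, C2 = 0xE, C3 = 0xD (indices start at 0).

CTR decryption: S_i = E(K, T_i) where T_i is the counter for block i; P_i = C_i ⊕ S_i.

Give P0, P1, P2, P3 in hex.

P0 = 0x9, P1 = 0xD, P2 = 0xB, P3 = 0xB

P0: T = 0x6, S = E(K, T) = 0x3; 0xA ⊕ 0x3 = 0x9.
P1: T = 0x7, S = E(K, T) = 0x4; 0x9 ⊕ 0x4 = 0xD.
P2: T = 0x8, S = E(K, T) = 0x5; 0xE ⊕ 0x5 = 0xB.
P3: T = 0x9, S = E(K, T) = 0x6; 0xD ⊕ 0x6 = 0xB.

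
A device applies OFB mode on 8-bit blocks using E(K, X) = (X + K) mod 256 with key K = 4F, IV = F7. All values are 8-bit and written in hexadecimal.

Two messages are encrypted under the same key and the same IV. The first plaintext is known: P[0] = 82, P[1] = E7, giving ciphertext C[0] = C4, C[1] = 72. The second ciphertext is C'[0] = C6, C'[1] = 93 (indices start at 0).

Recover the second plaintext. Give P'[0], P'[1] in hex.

P'[0] = 80, P'[1] = 06

In OFB with a reused IV, both messages share the same keystream S_i, so C_i ⊕ C'_i = P_i ⊕ P'_i and thus P'_i = P_i ⊕ C_i ⊕ C'_i.
P'[0]: 82 ⊕ C4 ⊕ C6 = 80.
P'[1]: E7 ⊕ 72 ⊕ 93 = 06.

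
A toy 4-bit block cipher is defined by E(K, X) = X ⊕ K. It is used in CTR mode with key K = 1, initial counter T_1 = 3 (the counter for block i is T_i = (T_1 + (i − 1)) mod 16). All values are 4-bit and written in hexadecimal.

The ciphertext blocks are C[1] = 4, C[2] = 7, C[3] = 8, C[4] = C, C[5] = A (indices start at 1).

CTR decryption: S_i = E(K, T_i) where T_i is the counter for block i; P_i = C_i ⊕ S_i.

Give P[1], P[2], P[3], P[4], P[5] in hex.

P[1] = 6, P[2] = 2, P[3] = C, P[4] = B, P[5] = C

P[1]: T = 3, S = E(K, T) = 2; 4 ⊕ 2 = 6.
P[2]: T = 4, S = E(K, T) = 5; 7 ⊕ 5 = 2.
P[3]: T = 5, S = E(K, T) = 4; 8 ⊕ 4 = C.
P[4]: T = 6, S = E(K, T) = 7; C ⊕ 7 = B.
P[5]: T = 7, S = E(K, T) = 6; A ⊕ 6 = C.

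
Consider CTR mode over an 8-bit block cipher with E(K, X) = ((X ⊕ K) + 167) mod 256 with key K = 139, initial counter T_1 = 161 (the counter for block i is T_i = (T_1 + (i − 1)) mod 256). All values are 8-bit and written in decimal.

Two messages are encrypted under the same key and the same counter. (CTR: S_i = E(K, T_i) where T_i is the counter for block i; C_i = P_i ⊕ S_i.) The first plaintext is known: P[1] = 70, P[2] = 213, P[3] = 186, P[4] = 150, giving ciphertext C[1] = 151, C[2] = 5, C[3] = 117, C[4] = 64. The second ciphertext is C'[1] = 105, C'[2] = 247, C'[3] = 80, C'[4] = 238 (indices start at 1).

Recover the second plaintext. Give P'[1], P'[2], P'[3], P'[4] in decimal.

P'[1] = 184, P'[2] = 39, P'[3] = 159, P'[4] = 56

In CTR with a reused counter, both messages share the same keystream S_i, so C_i ⊕ C'_i = P_i ⊕ P'_i and thus P'_i = P_i ⊕ C_i ⊕ C'_i.
P'[1]: 70 ⊕ 151 ⊕ 105 = 184.
P'[2]: 213 ⊕ 5 ⊕ 247 = 39.
P'[3]: 186 ⊕ 117 ⊕ 80 = 159.
P'[4]: 150 ⊕ 64 ⊕ 238 = 56.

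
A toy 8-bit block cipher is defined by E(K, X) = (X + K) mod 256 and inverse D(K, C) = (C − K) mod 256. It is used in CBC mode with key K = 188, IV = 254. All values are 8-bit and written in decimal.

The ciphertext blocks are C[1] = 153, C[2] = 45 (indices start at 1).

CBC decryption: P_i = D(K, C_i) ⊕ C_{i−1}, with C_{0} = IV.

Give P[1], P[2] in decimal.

P[1] = 35, P[2] = 232

P[1]: D(K, 153) = 221; 221 ⊕ 254 = 35.
P[2]: D(K, 45) = 113; 113 ⊕ 153 = 232.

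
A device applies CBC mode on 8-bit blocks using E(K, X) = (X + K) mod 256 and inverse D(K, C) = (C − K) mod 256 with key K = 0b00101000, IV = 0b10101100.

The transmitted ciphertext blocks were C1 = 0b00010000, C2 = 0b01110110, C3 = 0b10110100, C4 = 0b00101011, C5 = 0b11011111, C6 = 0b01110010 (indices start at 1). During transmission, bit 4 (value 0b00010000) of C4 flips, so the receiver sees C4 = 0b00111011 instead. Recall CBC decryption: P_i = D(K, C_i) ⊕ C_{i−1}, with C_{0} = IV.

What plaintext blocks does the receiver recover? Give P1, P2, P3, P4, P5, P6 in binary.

Only C4 changed, to 0b00111011. In CBC, a change in C_i garbles P_i and flips the same bit in P_{i+1}. Decrypting the received ciphertext:
P1: D(K, 0b00010000) = 0b11101000; 0b11101000 ⊕ 0b10101100 = 0b01000100.
P2: D(K, 0b01110110) = 0b01001110; 0b01001110 ⊕ 0b00010000 = 0b01011110.
P3: D(K, 0b10110100) = 0b10001100; 0b10001100 ⊕ 0b01110110 = 0b11111010.
P4: D(K, 0b00111011) = 0b00010011; 0b00010011 ⊕ 0b10110100 = 0b10100111.
P5: D(K, 0b11011111) = 0b10110111; 0b10110111 ⊕ 0b00111011 = 0b10001100.
P6: D(K, 0b01110010) = 0b01001010; 0b01001010 ⊕ 0b11011111 = 0b10010101.
Blocks that differ from the original plaintext: P4, P5.

P1 = 0b01000100, P2 = 0b01011110, P3 = 0b11111010, P4 = 0b10100111, P5 = 0b10001100, P6 = 0b10010101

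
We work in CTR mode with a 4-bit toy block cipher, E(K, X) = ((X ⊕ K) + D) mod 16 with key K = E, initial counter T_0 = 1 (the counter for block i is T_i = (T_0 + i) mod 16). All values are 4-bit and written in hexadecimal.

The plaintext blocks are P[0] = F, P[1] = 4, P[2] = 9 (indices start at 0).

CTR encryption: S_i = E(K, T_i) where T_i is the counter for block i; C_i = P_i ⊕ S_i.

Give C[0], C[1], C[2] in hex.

C[0]: T = 1, S = E(K, T) = C; F ⊕ C = 3.
C[1]: T = 2, S = E(K, T) = 9; 4 ⊕ 9 = D.
C[2]: T = 3, S = E(K, T) = A; 9 ⊕ A = 3.

C[0] = 3, C[1] = D, C[2] = 3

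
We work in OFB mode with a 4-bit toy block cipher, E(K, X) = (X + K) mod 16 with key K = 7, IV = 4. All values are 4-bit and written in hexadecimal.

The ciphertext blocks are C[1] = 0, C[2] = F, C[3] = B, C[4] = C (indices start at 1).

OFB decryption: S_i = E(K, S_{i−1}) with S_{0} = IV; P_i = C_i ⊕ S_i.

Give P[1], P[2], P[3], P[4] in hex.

P[1]: S = E(K, 4) = B; 0 ⊕ B = B.
P[2]: S = E(K, B) = 2; F ⊕ 2 = D.
P[3]: S = E(K, 2) = 9; B ⊕ 9 = 2.
P[4]: S = E(K, 9) = 0; C ⊕ 0 = C.

P[1] = B, P[2] = D, P[3] = 2, P[4] = C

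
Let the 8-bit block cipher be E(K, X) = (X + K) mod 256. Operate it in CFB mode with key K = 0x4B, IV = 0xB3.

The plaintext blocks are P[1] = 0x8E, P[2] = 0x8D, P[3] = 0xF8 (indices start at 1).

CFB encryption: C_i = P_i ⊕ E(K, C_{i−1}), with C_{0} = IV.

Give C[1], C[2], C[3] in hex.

C[1] = 0x70, C[2] = 0x36, C[3] = 0x79

C[1]: E(K, 0xB3) = 0xFE; 0x8E ⊕ 0xFE = 0x70.
C[2]: E(K, 0x70) = 0xBB; 0x8D ⊕ 0xBB = 0x36.
C[3]: E(K, 0x36) = 0x81; 0xF8 ⊕ 0x81 = 0x79.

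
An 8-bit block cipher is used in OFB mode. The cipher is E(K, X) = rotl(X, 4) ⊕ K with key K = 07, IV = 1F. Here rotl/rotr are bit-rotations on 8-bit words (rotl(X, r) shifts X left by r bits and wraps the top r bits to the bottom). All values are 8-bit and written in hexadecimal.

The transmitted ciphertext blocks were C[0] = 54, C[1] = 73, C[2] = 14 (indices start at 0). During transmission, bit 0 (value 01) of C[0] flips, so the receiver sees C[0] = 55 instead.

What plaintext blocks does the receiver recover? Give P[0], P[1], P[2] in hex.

P[0] = A3, P[1] = 1B, P[2] = 95

OFB decryption: S_i = E(K, S_{i−1}) with S_{−1} = IV; P_i = C_i ⊕ S_i.
Only C[0] changed, to 55. In OFB, a change in C_i flips the same bit in P_i only; the keystream is unaffected. Decrypting the received ciphertext:
P[0]: S = E(K, 1F) = F6; 55 ⊕ F6 = A3.
P[1]: S = E(K, F6) = 68; 73 ⊕ 68 = 1B.
P[2]: S = E(K, 68) = 81; 14 ⊕ 81 = 95.
Blocks that differ from the original plaintext: P[0].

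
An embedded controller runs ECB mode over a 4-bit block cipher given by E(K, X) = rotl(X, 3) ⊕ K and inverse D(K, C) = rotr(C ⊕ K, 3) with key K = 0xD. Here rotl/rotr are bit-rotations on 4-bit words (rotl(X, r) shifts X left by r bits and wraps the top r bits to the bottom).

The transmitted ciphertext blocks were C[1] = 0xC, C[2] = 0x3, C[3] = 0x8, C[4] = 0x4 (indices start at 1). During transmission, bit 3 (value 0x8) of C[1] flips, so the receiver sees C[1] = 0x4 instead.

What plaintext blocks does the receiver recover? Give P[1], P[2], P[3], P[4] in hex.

P[1] = 0x3, P[2] = 0xD, P[3] = 0xA, P[4] = 0x3

ECB decryption: P_i = D(K, C_i).
Only C[1] changed, to 0x4. In ECB, a change in C_i affects only P_i. Decrypting the received ciphertext:
P[1]: D(K, 0x4) = 0x3.
P[2]: D(K, 0x3) = 0xD.
P[3]: D(K, 0x8) = 0xA.
P[4]: D(K, 0x4) = 0x3.
Blocks that differ from the original plaintext: P[1].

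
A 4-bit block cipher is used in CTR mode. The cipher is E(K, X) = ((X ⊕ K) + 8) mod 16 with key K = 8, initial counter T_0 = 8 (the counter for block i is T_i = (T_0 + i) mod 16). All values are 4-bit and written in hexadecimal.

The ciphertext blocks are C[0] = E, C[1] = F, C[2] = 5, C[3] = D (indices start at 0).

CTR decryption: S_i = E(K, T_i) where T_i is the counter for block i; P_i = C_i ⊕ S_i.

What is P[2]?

P[2] = F

P[2]: T = A, S = E(K, T) = A; 5 ⊕ A = F.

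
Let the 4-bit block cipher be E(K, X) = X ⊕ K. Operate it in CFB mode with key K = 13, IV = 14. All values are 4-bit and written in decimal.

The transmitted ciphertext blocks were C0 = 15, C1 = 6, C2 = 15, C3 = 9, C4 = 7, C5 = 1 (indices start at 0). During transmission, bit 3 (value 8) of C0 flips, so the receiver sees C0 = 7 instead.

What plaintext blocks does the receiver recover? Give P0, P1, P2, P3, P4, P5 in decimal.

P0 = 4, P1 = 12, P2 = 4, P3 = 11, P4 = 3, P5 = 11

CFB decryption: P_i = C_i ⊕ E(K, C_{i−1}), with C_{−1} = IV.
Only C0 changed, to 7. In CFB, a change in C_i flips the same bit in P_i and garbles P_{i+1}. Decrypting the received ciphertext:
P0: E(K, 14) = 3; 7 ⊕ 3 = 4.
P1: E(K, 7) = 10; 6 ⊕ 10 = 12.
P2: E(K, 6) = 11; 15 ⊕ 11 = 4.
P3: E(K, 15) = 2; 9 ⊕ 2 = 11.
P4: E(K, 9) = 4; 7 ⊕ 4 = 3.
P5: E(K, 7) = 10; 1 ⊕ 10 = 11.
Blocks that differ from the original plaintext: P0, P1.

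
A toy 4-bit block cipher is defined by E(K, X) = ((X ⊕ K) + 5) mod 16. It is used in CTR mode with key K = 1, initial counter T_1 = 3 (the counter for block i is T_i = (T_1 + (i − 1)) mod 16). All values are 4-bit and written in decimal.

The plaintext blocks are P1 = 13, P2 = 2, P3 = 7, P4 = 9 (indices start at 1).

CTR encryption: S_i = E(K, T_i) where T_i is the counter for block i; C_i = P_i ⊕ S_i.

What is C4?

C1: T = 3, S = E(K, T) = 7; 13 ⊕ 7 = 10.
C2: T = 4, S = E(K, T) = 10; 2 ⊕ 10 = 8.
C3: T = 5, S = E(K, T) = 9; 7 ⊕ 9 = 14.
C4: T = 6, S = E(K, T) = 12; 9 ⊕ 12 = 5.

C4 = 5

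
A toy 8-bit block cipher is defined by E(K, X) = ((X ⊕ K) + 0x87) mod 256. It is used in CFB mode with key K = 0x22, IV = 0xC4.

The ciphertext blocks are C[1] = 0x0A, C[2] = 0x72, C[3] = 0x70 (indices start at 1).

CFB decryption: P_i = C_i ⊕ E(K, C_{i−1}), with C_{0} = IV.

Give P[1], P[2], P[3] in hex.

P[1] = 0x67, P[2] = 0xDD, P[3] = 0xA7

P[1]: E(K, 0xC4) = 0x6D; 0x0A ⊕ 0x6D = 0x67.
P[2]: E(K, 0x0A) = 0xAF; 0x72 ⊕ 0xAF = 0xDD.
P[3]: E(K, 0x72) = 0xD7; 0x70 ⊕ 0xD7 = 0xA7.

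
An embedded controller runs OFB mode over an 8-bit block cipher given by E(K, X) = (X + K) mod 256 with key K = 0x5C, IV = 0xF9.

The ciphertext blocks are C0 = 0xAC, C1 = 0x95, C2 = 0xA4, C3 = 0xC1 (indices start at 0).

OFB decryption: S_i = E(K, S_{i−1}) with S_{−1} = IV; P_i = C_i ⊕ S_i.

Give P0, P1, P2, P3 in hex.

P0 = 0xF9, P1 = 0x24, P2 = 0xA9, P3 = 0xA8

P0: S = E(K, 0xF9) = 0x55; 0xAC ⊕ 0x55 = 0xF9.
P1: S = E(K, 0x55) = 0xB1; 0x95 ⊕ 0xB1 = 0x24.
P2: S = E(K, 0xB1) = 0x0D; 0xA4 ⊕ 0x0D = 0xA9.
P3: S = E(K, 0x0D) = 0x69; 0xC1 ⊕ 0x69 = 0xA8.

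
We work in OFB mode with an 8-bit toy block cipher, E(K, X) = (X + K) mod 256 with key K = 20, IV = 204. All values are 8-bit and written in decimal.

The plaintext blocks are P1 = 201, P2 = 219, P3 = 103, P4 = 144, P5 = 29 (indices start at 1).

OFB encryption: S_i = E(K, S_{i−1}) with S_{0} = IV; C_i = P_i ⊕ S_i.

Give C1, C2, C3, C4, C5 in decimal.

C1 = 41, C2 = 47, C3 = 111, C4 = 140, C5 = 45

C1: S = E(K, 204) = 224; 201 ⊕ 224 = 41.
C2: S = E(K, 224) = 244; 219 ⊕ 244 = 47.
C3: S = E(K, 244) = 8; 103 ⊕ 8 = 111.
C4: S = E(K, 8) = 28; 144 ⊕ 28 = 140.
C5: S = E(K, 28) = 48; 29 ⊕ 48 = 45.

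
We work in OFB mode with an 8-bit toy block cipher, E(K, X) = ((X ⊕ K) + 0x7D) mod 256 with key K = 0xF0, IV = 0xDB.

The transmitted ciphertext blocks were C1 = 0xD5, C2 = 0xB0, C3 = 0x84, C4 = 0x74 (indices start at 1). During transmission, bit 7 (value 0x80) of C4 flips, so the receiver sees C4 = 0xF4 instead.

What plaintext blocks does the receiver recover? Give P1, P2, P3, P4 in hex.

P1 = 0x7D, P2 = 0x65, P3 = 0x26, P4 = 0x3B

OFB decryption: S_i = E(K, S_{i−1}) with S_{0} = IV; P_i = C_i ⊕ S_i.
Only C4 changed, to 0xF4. In OFB, a change in C_i flips the same bit in P_i only; the keystream is unaffected. Decrypting the received ciphertext:
P1: S = E(K, 0xDB) = 0xA8; 0xD5 ⊕ 0xA8 = 0x7D.
P2: S = E(K, 0xA8) = 0xD5; 0xB0 ⊕ 0xD5 = 0x65.
P3: S = E(K, 0xD5) = 0xA2; 0x84 ⊕ 0xA2 = 0x26.
P4: S = E(K, 0xA2) = 0xCF; 0xF4 ⊕ 0xCF = 0x3B.
Blocks that differ from the original plaintext: P4.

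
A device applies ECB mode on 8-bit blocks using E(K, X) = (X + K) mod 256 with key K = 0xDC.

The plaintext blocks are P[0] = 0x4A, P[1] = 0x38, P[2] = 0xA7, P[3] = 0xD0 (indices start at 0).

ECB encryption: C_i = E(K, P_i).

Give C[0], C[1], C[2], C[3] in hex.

C[0] = 0x26, C[1] = 0x14, C[2] = 0x83, C[3] = 0xAC

C[0]: E(K, 0x4A) = 0x26.
C[1]: E(K, 0x38) = 0x14.
C[2]: E(K, 0xA7) = 0x83.
C[3]: E(K, 0xD0) = 0xAC.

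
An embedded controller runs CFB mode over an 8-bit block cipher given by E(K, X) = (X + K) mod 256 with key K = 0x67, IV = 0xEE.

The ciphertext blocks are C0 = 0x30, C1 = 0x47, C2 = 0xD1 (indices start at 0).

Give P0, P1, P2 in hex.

CFB decryption: P_i = C_i ⊕ E(K, C_{i−1}), with C_{−1} = IV.
P0: E(K, 0xEE) = 0x55; 0x30 ⊕ 0x55 = 0x65.
P1: E(K, 0x30) = 0x97; 0x47 ⊕ 0x97 = 0xD0.
P2: E(K, 0x47) = 0xAE; 0xD1 ⊕ 0xAE = 0x7F.

P0 = 0x65, P1 = 0xD0, P2 = 0x7F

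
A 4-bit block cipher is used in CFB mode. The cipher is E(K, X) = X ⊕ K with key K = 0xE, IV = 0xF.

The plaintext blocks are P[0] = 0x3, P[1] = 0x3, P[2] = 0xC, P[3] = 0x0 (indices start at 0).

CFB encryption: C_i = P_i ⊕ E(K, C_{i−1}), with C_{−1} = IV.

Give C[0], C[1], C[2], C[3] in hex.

C[0] = 0x2, C[1] = 0xF, C[2] = 0xD, C[3] = 0x3

C[0]: E(K, 0xF) = 0x1; 0x3 ⊕ 0x1 = 0x2.
C[1]: E(K, 0x2) = 0xC; 0x3 ⊕ 0xC = 0xF.
C[2]: E(K, 0xF) = 0x1; 0xC ⊕ 0x1 = 0xD.
C[3]: E(K, 0xD) = 0x3; 0x0 ⊕ 0x3 = 0x3.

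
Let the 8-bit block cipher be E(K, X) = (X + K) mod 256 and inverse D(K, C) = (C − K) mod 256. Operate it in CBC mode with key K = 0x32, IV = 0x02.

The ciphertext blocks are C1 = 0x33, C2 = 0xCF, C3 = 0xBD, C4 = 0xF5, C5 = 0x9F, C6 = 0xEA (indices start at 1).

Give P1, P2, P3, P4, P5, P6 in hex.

CBC decryption: P_i = D(K, C_i) ⊕ C_{i−1}, with C_{0} = IV.
P1: D(K, 0x33) = 0x01; 0x01 ⊕ 0x02 = 0x03.
P2: D(K, 0xCF) = 0x9D; 0x9D ⊕ 0x33 = 0xAE.
P3: D(K, 0xBD) = 0x8B; 0x8B ⊕ 0xCF = 0x44.
P4: D(K, 0xF5) = 0xC3; 0xC3 ⊕ 0xBD = 0x7E.
P5: D(K, 0x9F) = 0x6D; 0x6D ⊕ 0xF5 = 0x98.
P6: D(K, 0xEA) = 0xB8; 0xB8 ⊕ 0x9F = 0x27.

P1 = 0x03, P2 = 0xAE, P3 = 0x44, P4 = 0x7E, P5 = 0x98, P6 = 0x27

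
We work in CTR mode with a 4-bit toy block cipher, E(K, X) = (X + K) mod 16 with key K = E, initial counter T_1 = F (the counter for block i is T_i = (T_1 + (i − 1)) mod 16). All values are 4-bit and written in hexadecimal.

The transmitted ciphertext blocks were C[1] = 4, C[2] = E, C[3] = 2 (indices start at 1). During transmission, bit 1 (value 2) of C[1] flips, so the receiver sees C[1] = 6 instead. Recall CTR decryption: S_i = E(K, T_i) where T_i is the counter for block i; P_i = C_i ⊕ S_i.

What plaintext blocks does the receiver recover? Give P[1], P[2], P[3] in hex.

P[1] = B, P[2] = 0, P[3] = D

Only C[1] changed, to 6. In CTR, a change in C_i flips the same bit in P_i only; the keystream is unaffected. Decrypting the received ciphertext:
P[1]: T = F, S = E(K, T) = D; 6 ⊕ D = B.
P[2]: T = 0, S = E(K, T) = E; E ⊕ E = 0.
P[3]: T = 1, S = E(K, T) = F; 2 ⊕ F = D.
Blocks that differ from the original plaintext: P[1].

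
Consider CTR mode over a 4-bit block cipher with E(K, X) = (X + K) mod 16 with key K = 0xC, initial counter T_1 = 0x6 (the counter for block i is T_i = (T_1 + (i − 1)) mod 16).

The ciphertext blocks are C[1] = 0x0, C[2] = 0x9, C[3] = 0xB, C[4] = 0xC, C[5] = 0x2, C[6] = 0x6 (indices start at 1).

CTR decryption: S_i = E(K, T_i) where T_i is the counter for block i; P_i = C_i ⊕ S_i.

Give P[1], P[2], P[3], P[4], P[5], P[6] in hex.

P[1] = 0x2, P[2] = 0xA, P[3] = 0xF, P[4] = 0x9, P[5] = 0x4, P[6] = 0x1

P[1]: T = 0x6, S = E(K, T) = 0x2; 0x0 ⊕ 0x2 = 0x2.
P[2]: T = 0x7, S = E(K, T) = 0x3; 0x9 ⊕ 0x3 = 0xA.
P[3]: T = 0x8, S = E(K, T) = 0x4; 0xB ⊕ 0x4 = 0xF.
P[4]: T = 0x9, S = E(K, T) = 0x5; 0xC ⊕ 0x5 = 0x9.
P[5]: T = 0xA, S = E(K, T) = 0x6; 0x2 ⊕ 0x6 = 0x4.
P[6]: T = 0xB, S = E(K, T) = 0x7; 0x6 ⊕ 0x7 = 0x1.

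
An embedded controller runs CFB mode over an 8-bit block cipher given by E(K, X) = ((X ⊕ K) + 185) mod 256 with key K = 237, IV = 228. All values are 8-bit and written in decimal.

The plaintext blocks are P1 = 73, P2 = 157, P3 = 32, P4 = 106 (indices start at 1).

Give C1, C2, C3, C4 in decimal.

C1 = 139, C2 = 130, C3 = 8, C4 = 244

CFB encryption: C_i = P_i ⊕ E(K, C_{i−1}), with C_{0} = IV.
C1: E(K, 228) = 194; 73 ⊕ 194 = 139.
C2: E(K, 139) = 31; 157 ⊕ 31 = 130.
C3: E(K, 130) = 40; 32 ⊕ 40 = 8.
C4: E(K, 8) = 158; 106 ⊕ 158 = 244.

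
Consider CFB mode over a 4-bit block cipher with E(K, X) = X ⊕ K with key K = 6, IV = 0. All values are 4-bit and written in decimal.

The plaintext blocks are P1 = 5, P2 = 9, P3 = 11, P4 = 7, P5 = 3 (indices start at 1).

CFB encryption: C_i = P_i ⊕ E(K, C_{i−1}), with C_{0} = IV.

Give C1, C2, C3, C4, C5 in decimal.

C1 = 3, C2 = 12, C3 = 1, C4 = 0, C5 = 5

C1: E(K, 0) = 6; 5 ⊕ 6 = 3.
C2: E(K, 3) = 5; 9 ⊕ 5 = 12.
C3: E(K, 12) = 10; 11 ⊕ 10 = 1.
C4: E(K, 1) = 7; 7 ⊕ 7 = 0.
C5: E(K, 0) = 6; 3 ⊕ 6 = 5.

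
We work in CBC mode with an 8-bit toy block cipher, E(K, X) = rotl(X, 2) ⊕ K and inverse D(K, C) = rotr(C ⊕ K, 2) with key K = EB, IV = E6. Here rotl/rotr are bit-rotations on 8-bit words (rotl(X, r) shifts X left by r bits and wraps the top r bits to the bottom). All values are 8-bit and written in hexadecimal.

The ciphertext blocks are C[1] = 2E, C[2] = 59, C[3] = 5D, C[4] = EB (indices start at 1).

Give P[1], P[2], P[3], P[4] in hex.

CBC decryption: P_i = D(K, C_i) ⊕ C_{i−1}, with C_{0} = IV.
P[1]: D(K, 2E) = 71; 71 ⊕ E6 = 97.
P[2]: D(K, 59) = AC; AC ⊕ 2E = 82.
P[3]: D(K, 5D) = AD; AD ⊕ 59 = F4.
P[4]: D(K, EB) = 00; 00 ⊕ 5D = 5D.

P[1] = 97, P[2] = 82, P[3] = F4, P[4] = 5D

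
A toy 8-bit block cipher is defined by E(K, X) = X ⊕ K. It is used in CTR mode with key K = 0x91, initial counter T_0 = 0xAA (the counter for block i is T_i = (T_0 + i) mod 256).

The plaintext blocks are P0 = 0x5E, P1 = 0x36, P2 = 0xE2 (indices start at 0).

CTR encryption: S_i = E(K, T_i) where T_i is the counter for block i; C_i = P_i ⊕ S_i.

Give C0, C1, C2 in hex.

C0 = 0x65, C1 = 0x0C, C2 = 0xDF

C0: T = 0xAA, S = E(K, T) = 0x3B; 0x5E ⊕ 0x3B = 0x65.
C1: T = 0xAB, S = E(K, T) = 0x3A; 0x36 ⊕ 0x3A = 0x0C.
C2: T = 0xAC, S = E(K, T) = 0x3D; 0xE2 ⊕ 0x3D = 0xDF.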